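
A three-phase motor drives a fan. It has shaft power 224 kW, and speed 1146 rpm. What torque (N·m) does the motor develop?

1870 N·m

ω = 2π × 1146/60 = 120 rad/s
τ = P/ω = 224000/120 = 1870 N·m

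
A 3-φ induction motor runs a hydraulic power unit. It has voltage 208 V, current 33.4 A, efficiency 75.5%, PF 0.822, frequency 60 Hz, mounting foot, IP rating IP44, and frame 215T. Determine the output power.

7.47 kW

P_in = √3·V·I·cosφ = 1.732 × 208 × 33.4 × 0.822 = 9891 W
P_out = η·P_in = 0.755 × 9891 = 7468 W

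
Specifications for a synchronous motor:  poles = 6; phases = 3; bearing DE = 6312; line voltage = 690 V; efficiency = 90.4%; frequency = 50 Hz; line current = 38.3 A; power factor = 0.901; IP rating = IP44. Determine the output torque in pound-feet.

P_in = √3·V·I·cosφ = 1.732 × 690 × 38.3 × 0.901 = 41240 W
P_out = η·P_in = 0.904 × 41240 = 37281 W
n = n_s = 120×50/6 = 1000 rpm (synchronous)
ω = 2π×1000/60 = 104.7 rad/s
τ = P_out/ω = 37281/104.7 = 356.1 N·m
In lb·ft: 356.1/1.356 = 263 lb·ft

263 lb·ft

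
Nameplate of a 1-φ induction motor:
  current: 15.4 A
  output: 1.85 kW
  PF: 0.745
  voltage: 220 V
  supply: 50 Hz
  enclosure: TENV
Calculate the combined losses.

P_in = V·I·cosφ = 220×15.4×0.745 = 2524 W
P_out = 1850 W
Losses = P_in − P_out = 2524 − 1850 = 674 W

674 W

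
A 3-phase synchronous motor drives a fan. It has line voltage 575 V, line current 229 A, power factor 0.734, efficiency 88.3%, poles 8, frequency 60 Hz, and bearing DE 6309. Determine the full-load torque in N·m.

P_in = √3·V·I·cosφ = 1.732 × 575 × 229 × 0.734 = 167397 W
P_out = η·P_in = 0.883 × 167397 = 147812 W
n = n_s = 120×60/8 = 900 rpm (synchronous)
ω = 2π×900/60 = 94.25 rad/s
τ = P_out/ω = 147812/94.25 = 1570 N·m

1570 N·m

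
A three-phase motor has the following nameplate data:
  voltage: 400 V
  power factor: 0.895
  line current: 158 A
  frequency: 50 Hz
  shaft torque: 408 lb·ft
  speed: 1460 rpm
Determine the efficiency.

86.3 %

τ = 408 lb·ft × 1.356 = 553.2 N·m
ω = 2π × 1460/60 = 152.9 rad/s; P_out = τω = 553.2 × 152.9 = 84584 W
P_in = √3·V_L·I_L·cosφ = 1.732 × 400 × 158 × 0.895 = 97969 W
η = P_out / P_in = 84584 / 97969 = 0.863 = 86.3%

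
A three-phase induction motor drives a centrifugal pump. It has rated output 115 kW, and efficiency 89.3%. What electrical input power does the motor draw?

P_out = 115000 W
P_in = P_out/η = 115000/0.893 = 128779 W = 129 kW

129 kW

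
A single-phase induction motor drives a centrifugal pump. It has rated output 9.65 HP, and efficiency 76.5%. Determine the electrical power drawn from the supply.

P_out = 9.65 × 746 = 7199 W
P_in = P_out/η = 7199/0.765 = 9410 W = 9.41 kW

9.41 kW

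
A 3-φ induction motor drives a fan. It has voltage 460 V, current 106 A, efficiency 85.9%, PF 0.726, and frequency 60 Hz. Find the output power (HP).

P_in = √3·V·I·cosφ = 1.732 × 460 × 106 × 0.726 = 61312 W
P_out = η·P_in = 0.859 × 61312 = 52667 W
= 52667/746 = 70.6 HP

70.6 HP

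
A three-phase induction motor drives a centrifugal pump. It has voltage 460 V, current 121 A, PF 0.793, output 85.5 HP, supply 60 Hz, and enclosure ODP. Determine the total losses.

12700 W

P_in = √3·V·I·cosφ = 1.732×460×121×0.793 = 76448 W
P_out = 85.5×746 = 63783 W
Losses = P_in − P_out = 76448 − 63783 = 12665 W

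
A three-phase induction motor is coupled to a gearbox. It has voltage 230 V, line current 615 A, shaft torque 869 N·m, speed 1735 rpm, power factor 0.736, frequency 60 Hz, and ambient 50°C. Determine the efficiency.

87.6 %

ω = 2π × 1735/60 = 181.7 rad/s; P_out = τω = 869 × 181.7 = 157897 W
P_in = √3·V_L·I_L·cosφ = 1.732 × 230 × 615 × 0.736 = 180314 W
η = P_out / P_in = 157897 / 180314 = 0.876 = 87.6%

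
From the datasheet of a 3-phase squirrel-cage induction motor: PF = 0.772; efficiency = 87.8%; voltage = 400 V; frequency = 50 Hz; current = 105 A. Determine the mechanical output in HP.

66.1 HP

P_in = √3·V·I·cosφ = 1.732 × 400 × 105 × 0.772 = 56158 W
P_out = η·P_in = 0.878 × 56158 = 49307 W
= 49307/746 = 66.1 HP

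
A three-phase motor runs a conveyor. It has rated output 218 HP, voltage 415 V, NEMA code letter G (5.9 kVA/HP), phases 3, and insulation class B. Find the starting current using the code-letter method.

S_LR = 5.9 × 218 = 1286.2 kVA
I_LR = S_LR/(√3·V_L) = 1286200/(1.732×415) = 1790 A

1790 A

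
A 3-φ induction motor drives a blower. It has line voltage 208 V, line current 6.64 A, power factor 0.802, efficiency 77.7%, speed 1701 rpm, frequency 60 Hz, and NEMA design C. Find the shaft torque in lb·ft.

P_in = √3·V·I·cosφ = 1.732 × 208 × 6.64 × 0.802 = 1918 W
P_out = η·P_in = 0.777 × 1918 = 1490 W
n = 1701 rpm
ω = 2π×1701/60 = 178.1 rad/s
τ = P_out/ω = 1490/178.1 = 8.366 N·m
In lb·ft: 8.366/1.356 = 6.17 lb·ft

6.17 lb·ft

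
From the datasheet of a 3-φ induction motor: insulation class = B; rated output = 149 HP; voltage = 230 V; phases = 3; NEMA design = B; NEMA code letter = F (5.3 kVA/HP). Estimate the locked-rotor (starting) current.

S_LR = 5.3 × 149 = 789.7 kVA
I_LR = S_LR/(√3·V_L) = 789700/(1.732×230) = 1980 A

1980 A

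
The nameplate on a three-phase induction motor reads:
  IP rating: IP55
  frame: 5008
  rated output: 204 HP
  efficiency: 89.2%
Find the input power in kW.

171 kW

P_out = 204 × 746 = 152184 W
P_in = P_out/η = 152184/0.892 = 170610 W = 171 kW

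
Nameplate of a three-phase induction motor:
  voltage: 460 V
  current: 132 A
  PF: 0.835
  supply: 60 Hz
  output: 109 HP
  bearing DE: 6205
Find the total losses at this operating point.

P_in = √3·V·I·cosφ = 1.732×460×132×0.835 = 87814 W
P_out = 109×746 = 81314 W
Losses = P_in − P_out = 87814 − 81314 = 6500 W

6500 W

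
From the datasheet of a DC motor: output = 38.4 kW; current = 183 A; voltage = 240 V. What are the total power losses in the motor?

5520 W

P_in = V·I = 240×183 = 43920 W
P_out = 38400 W
Losses = P_in − P_out = 43920 − 38400 = 5520 W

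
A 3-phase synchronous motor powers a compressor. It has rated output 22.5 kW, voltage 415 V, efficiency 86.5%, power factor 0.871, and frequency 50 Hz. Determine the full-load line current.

P_out = 22.5 kW = 22500 W
P_in = P_out / η = 22500 / 0.865 = 26012 W
I_L = P_in / (√3·V_L·cosφ) = 26012 / (1.732 × 415 × 0.871) = 41.5 A

41.5 A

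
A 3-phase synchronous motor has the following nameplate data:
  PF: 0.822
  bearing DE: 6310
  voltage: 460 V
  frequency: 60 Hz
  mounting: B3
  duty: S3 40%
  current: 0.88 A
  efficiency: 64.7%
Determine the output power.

0.373 kW

P_in = √3·V·I·cosφ = 1.732 × 460 × 0.88 × 0.822 = 576 W
P_out = η·P_in = 0.647 × 576 = 373 W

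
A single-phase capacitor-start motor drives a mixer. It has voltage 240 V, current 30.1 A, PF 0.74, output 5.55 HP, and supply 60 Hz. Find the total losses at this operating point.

1210 W

P_in = V·I·cosφ = 240×30.1×0.74 = 5346 W
P_out = 5.55×746 = 4140 W
Losses = P_in − P_out = 5346 − 4140 = 1206 W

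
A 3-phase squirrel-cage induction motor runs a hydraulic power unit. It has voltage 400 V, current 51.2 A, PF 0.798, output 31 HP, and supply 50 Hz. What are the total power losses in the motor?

5.18 kW

P_in = √3·V·I·cosφ = 1.732×400×51.2×0.798 = 28306 W
P_out = 31×746 = 23126 W
Losses = P_in − P_out = 28306 − 23126 = 5180 W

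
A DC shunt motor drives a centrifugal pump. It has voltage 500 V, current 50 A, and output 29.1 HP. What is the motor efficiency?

86.8 %

P_out = 29.1 × 746 = 21709 W
P_in = V·I = 500 × 50 = 25000 W
η = P_out / P_in = 21709 / 25000 = 0.868 = 86.8%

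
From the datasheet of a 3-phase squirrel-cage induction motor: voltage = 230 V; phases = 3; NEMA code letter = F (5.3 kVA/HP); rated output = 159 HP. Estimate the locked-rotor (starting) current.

S_LR = 5.3 × 159 = 842.7 kVA
I_LR = S_LR/(√3·V_L) = 842700/(1.732×230) = 2120 A

2120 A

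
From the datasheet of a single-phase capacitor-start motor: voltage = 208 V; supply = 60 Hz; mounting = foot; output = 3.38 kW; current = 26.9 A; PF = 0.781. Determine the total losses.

P_in = V·I·cosφ = 208×26.9×0.781 = 4370 W
P_out = 3380 W
Losses = P_in − P_out = 4370 − 3380 = 990 W

990 W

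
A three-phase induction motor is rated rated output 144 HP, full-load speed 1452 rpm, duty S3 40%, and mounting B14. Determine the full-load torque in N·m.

706 N·m

P_out = 144 × 746 = 107424 W
ω = 2π × 1452/60 = 152.1 rad/s
τ = P_out/ω = 107424/152.1 = 706 N·m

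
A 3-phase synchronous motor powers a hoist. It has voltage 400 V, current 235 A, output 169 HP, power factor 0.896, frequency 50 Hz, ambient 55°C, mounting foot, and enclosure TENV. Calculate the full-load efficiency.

P_out = 169 × 746 = 126074 W
P_in = √3·V_L·I_L·cosφ = 1.732 × 400 × 235 × 0.896 = 145876 W
η = P_out / P_in = 126074 / 145876 = 0.864 = 86.4%

86.4 %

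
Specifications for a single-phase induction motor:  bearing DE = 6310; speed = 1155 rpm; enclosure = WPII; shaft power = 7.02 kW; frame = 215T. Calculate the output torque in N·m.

58 N·m

ω = 2π × 1155/60 = 121 rad/s
τ = P/ω = 7020/121 = 58 N·m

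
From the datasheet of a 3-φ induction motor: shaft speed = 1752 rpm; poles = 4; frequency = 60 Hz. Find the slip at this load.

n_s = 120f/p = 120×60/4 = 1800 rpm
s = (n_s − n)/n_s = (1800 − 1752)/1800 = 0.0267

2.67 %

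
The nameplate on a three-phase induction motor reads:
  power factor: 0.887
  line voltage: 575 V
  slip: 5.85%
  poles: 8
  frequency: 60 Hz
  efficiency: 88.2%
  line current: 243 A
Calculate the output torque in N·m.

2130 N·m

P_in = √3·V·I·cosφ = 1.732 × 575 × 243 × 0.887 = 214657 W
P_out = η·P_in = 0.882 × 214657 = 189327 W
n_s = 120×60/8 = 900 rpm; n = 900×(1−0.0585) = 847 rpm
ω = 2π×847/60 = 88.7 rad/s
τ = P_out/ω = 189327/88.7 = 2130 N·m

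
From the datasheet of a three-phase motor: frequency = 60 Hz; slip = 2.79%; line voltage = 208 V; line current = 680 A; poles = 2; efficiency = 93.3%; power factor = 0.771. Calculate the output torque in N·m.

P_in = √3·V·I·cosφ = 1.732 × 208 × 680 × 0.771 = 188875 W
P_out = η·P_in = 0.933 × 188875 = 176220 W
n_s = 120×60/2 = 3600 rpm; n = 3600×(1−0.0279) = 3500 rpm
ω = 2π×3500/60 = 366.5 rad/s
τ = P_out/ω = 176220/366.5 = 481 N·m

481 N·m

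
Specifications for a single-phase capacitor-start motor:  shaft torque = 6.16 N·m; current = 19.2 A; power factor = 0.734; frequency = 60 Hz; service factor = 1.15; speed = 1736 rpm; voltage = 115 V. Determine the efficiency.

ω = 2π × 1736/60 = 181.8 rad/s; P_out = τω = 6.16 × 181.8 = 1120 W
P_in = V·I·cosφ = 115 × 19.2 × 0.734 = 1621 W
η = P_out / P_in = 1120 / 1621 = 0.691 = 69.1%

69.1 %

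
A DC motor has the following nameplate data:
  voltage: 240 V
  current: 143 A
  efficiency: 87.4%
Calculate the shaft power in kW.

P_in = V·I = 240 × 143 = 34320 W
P_out = η·P_in = 0.874 × 34320 = 29996 W

30 kW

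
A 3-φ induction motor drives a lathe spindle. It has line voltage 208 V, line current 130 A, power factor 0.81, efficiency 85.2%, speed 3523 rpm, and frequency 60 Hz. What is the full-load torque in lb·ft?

64.6 lb·ft

P_in = √3·V·I·cosφ = 1.732 × 208 × 130 × 0.81 = 37935 W
P_out = η·P_in = 0.852 × 37935 = 32321 W
n = 3523 rpm
ω = 2π×3523/60 = 368.9 rad/s
τ = P_out/ω = 32321/368.9 = 87.61 N·m
In lb·ft: 87.61/1.356 = 64.6 lb·ft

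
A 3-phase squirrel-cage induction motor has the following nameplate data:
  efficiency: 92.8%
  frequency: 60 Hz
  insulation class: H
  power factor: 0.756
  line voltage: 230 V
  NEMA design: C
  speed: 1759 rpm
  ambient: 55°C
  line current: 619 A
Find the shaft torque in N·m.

939 N·m

P_in = √3·V·I·cosφ = 1.732 × 230 × 619 × 0.756 = 186418 W
P_out = η·P_in = 0.928 × 186418 = 172996 W
n = 1759 rpm
ω = 2π×1759/60 = 184.2 rad/s
τ = P_out/ω = 172996/184.2 = 939 N·m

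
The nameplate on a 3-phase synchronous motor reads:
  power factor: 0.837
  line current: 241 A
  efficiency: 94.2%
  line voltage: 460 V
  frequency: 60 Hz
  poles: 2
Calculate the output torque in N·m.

P_in = √3·V·I·cosφ = 1.732 × 460 × 241 × 0.837 = 160712 W
P_out = η·P_in = 0.942 × 160712 = 151391 W
n = n_s = 120×60/2 = 3600 rpm (synchronous)
ω = 2π×3600/60 = 377 rad/s
τ = P_out/ω = 151391/377 = 402 N·m

402 N·m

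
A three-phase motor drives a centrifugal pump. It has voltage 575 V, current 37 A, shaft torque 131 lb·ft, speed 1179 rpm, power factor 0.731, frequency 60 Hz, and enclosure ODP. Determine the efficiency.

81.4 %

τ = 131 lb·ft × 1.356 = 177.6 N·m
ω = 2π × 1179/60 = 123.5 rad/s; P_out = τω = 177.6 × 123.5 = 21934 W
P_in = √3·V_L·I_L·cosφ = 1.732 × 575 × 37 × 0.731 = 26936 W
η = P_out / P_in = 21934 / 26936 = 0.814 = 81.4%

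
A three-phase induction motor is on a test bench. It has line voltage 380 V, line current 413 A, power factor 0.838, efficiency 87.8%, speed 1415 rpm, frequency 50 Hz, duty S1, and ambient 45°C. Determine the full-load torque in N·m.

1350 N·m

P_in = √3·V·I·cosφ = 1.732 × 380 × 413 × 0.838 = 227785 W
P_out = η·P_in = 0.878 × 227785 = 199995 W
n = 1415 rpm
ω = 2π×1415/60 = 148.2 rad/s
τ = P_out/ω = 199995/148.2 = 1350 N·m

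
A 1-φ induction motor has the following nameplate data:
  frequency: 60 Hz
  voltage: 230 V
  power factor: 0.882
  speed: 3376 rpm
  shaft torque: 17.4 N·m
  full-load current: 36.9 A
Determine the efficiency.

ω = 2π × 3376/60 = 353.5 rad/s; P_out = τω = 17.4 × 353.5 = 6151 W
P_in = V·I·cosφ = 230 × 36.9 × 0.882 = 7486 W
η = P_out / P_in = 6151 / 7486 = 0.822 = 82.2%

82.2 %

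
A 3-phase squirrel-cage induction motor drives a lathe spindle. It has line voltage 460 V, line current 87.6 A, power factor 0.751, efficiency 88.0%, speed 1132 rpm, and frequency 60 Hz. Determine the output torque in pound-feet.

P_in = √3·V·I·cosφ = 1.732 × 460 × 87.6 × 0.751 = 52414 W
P_out = η·P_in = 0.88 × 52414 = 46124 W
n = 1132 rpm
ω = 2π×1132/60 = 118.5 rad/s
τ = P_out/ω = 46124/118.5 = 389.2 N·m
In lb·ft: 389.2/1.356 = 287 lb·ft

287 lb·ft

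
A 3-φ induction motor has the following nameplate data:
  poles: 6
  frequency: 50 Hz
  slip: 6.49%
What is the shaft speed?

935 rpm

n_s = 120f/p = 120×50/6 = 1000 rpm
n = n_s(1 − s) = 1000 × (1 − 0.0649) = 935 rpm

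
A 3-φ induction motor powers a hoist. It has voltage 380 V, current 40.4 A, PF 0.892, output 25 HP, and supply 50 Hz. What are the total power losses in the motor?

5.07 kW

P_in = √3·V·I·cosφ = 1.732×380×40.4×0.892 = 23718 W
P_out = 25×746 = 18650 W
Losses = P_in − P_out = 23718 − 18650 = 5068 W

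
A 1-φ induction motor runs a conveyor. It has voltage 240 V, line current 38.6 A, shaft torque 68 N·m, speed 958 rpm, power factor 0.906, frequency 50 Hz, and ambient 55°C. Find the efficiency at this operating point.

81.3 %

ω = 2π × 958/60 = 100.3 rad/s; P_out = τω = 68 × 100.3 = 6820 W
P_in = V·I·cosφ = 240 × 38.6 × 0.906 = 8393 W
η = P_out / P_in = 6820 / 8393 = 0.813 = 81.3%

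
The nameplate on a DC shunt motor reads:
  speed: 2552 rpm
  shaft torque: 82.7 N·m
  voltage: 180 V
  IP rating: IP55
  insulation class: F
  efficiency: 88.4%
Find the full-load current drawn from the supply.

139 A

ω = 2π×2552/60 = 267.2 rad/s; P_out = τω = 82.7 × 267.2 = 22097 W
P_in = P_out / η = 22097 / 0.884 = 24997 W
I = P_in / V = 24997 / 180 = 139 A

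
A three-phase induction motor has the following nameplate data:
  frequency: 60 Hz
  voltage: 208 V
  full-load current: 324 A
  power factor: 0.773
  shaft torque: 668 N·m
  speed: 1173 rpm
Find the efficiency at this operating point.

90.9 %

ω = 2π × 1173/60 = 122.8 rad/s; P_out = τω = 668 × 122.8 = 82030 W
P_in = √3·V_L·I_L·cosφ = 1.732 × 208 × 324 × 0.773 = 90227 W
η = P_out / P_in = 82030 / 90227 = 0.909 = 90.9%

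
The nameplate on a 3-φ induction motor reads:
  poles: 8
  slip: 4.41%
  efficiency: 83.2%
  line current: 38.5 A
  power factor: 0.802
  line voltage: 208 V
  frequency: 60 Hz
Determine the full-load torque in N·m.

P_in = √3·V·I·cosφ = 1.732 × 208 × 38.5 × 0.802 = 11124 W
P_out = η·P_in = 0.832 × 11124 = 9255 W
n_s = 120×60/8 = 900 rpm; n = 900×(1−0.0441) = 860 rpm
ω = 2π×860/60 = 90.06 rad/s
τ = P_out/ω = 9255/90.06 = 103 N·m

103 N·m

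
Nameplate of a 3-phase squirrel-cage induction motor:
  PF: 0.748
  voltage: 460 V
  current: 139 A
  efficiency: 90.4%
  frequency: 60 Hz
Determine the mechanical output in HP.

100 HP

P_in = √3·V·I·cosφ = 1.732 × 460 × 139 × 0.748 = 82837 W
P_out = η·P_in = 0.904 × 82837 = 74885 W
= 74885/746 = 100 HP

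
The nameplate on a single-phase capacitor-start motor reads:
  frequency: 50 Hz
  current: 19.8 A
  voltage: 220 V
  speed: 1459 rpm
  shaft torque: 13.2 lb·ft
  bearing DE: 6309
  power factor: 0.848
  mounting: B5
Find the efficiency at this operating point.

74.0 %

τ = 13.2 lb·ft × 1.356 = 17.9 N·m
ω = 2π × 1459/60 = 152.8 rad/s; P_out = τω = 17.9 × 152.8 = 2735 W
P_in = V·I·cosφ = 220 × 19.8 × 0.848 = 3694 W
η = P_out / P_in = 2735 / 3694 = 0.740 = 74.0%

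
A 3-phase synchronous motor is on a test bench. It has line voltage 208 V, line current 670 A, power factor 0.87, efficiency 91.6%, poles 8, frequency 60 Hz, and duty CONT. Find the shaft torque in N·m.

2040 N·m

P_in = √3·V·I·cosφ = 1.732 × 208 × 670 × 0.87 = 209993 W
P_out = η·P_in = 0.916 × 209993 = 192354 W
n = n_s = 120×60/8 = 900 rpm (synchronous)
ω = 2π×900/60 = 94.25 rad/s
τ = P_out/ω = 192354/94.25 = 2040 N·m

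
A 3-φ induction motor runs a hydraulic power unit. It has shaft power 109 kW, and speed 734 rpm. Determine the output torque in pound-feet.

ω = 2π × 734/60 = 76.86 rad/s
τ = P/ω = 109000/76.86 = 1418 N·m
In lb·ft: 1418/1.356 = 1050 lb·ft

1050 lb·ft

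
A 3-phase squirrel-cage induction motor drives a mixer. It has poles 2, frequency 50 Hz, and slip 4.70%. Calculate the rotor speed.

n_s = 120f/p = 120×50/2 = 3000 rpm
n = n_s(1 − s) = 3000 × (1 − 0.047) = 2859 rpm

2859 rpm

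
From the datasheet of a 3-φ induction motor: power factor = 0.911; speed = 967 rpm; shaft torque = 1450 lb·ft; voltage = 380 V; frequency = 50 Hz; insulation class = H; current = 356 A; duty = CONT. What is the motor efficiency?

τ = 1450 lb·ft × 1.356 = 1966 N·m
ω = 2π × 967/60 = 101.3 rad/s; P_out = τω = 1966 × 101.3 = 199156 W
P_in = √3·V_L·I_L·cosφ = 1.732 × 380 × 356 × 0.911 = 213452 W
η = P_out / P_in = 199156 / 213452 = 0.933 = 93.3%

93.3 %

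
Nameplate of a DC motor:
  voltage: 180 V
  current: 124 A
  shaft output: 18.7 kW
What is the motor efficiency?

83.8 %

P_out = 18.7 kW = 18700 W
P_in = V·I = 180 × 124 = 22320 W
η = P_out / P_in = 18700 / 22320 = 0.838 = 83.8%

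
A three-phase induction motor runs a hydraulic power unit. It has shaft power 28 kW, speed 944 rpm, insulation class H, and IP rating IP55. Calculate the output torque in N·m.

ω = 2π × 944/60 = 98.86 rad/s
τ = P/ω = 28000/98.86 = 283 N·m

283 N·m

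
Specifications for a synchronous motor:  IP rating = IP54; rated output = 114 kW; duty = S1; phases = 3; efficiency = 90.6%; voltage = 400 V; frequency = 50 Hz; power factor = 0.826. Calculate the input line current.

220 A

P_out = 114 kW = 114000 W
P_in = P_out / η = 114000 / 0.906 = 125828 W
I_L = P_in / (√3·V_L·cosφ) = 125828 / (1.732 × 400 × 0.826) = 220 A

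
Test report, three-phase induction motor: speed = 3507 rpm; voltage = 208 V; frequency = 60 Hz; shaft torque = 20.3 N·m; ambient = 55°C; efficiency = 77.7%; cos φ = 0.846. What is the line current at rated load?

31.5 A

ω = 2π×3507/60 = 367.3 rad/s; P_out = τω = 20.3 × 367.3 = 7456 W
P_in = P_out / η = 7456 / 0.777 = 9596 W
I_L = P_in / (√3·V_L·cosφ) = 9596 / (1.732 × 208 × 0.846) = 31.5 A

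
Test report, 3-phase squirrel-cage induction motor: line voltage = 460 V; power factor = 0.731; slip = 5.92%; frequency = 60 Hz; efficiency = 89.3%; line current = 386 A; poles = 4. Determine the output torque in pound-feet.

835 lb·ft

P_in = √3·V·I·cosφ = 1.732 × 460 × 386 × 0.731 = 224807 W
P_out = η·P_in = 0.893 × 224807 = 200753 W
n_s = 120×60/4 = 1800 rpm; n = 1800×(1−0.0592) = 1693 rpm
ω = 2π×1693/60 = 177.3 rad/s
τ = P_out/ω = 200753/177.3 = 1132 N·m
In lb·ft: 1132/1.356 = 835 lb·ft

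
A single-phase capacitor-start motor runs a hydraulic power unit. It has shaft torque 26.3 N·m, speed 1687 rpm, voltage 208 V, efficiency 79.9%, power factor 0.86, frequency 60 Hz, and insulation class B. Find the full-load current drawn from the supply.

32.5 A

ω = 2π×1687/60 = 176.7 rad/s; P_out = τω = 26.3 × 176.7 = 4647 W
P_in = P_out / η = 4647 / 0.799 = 5816 W
I = P_in / (V·cosφ) = 5816 / (208 × 0.86) = 32.5 A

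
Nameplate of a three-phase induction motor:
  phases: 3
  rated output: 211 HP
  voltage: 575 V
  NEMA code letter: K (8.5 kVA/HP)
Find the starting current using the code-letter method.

1800 A

S_LR = 8.5 × 211 = 1793.5 kVA
I_LR = S_LR/(√3·V_L) = 1793500/(1.732×575) = 1800 A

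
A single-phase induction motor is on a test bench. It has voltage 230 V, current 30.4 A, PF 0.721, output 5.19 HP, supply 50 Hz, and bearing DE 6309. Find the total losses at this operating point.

1170 W

P_in = V·I·cosφ = 230×30.4×0.721 = 5041 W
P_out = 5.19×746 = 3872 W
Losses = P_in − P_out = 5041 − 3872 = 1169 W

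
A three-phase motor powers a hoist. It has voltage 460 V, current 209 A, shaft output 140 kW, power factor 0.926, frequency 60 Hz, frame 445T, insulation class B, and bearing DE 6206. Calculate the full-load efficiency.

90.8 %

P_out = 140 kW = 140000 W
P_in = √3·V_L·I_L·cosφ = 1.732 × 460 × 209 × 0.926 = 154192 W
η = P_out / P_in = 140000 / 154192 = 0.908 = 90.8%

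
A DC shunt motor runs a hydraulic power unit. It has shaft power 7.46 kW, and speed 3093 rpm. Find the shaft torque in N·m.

ω = 2π × 3093/60 = 323.9 rad/s
τ = P/ω = 7460/323.9 = 23 N·m

23 N·m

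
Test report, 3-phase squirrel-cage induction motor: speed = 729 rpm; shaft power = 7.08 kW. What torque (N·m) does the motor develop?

92.7 N·m

ω = 2π × 729/60 = 76.34 rad/s
τ = P/ω = 7080/76.34 = 92.7 N·m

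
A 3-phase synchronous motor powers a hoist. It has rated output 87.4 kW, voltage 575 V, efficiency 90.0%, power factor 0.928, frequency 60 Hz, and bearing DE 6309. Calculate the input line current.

105 A

P_out = 87.4 kW = 87400 W
P_in = P_out / η = 87400 / 0.900 = 97111 W
I_L = P_in / (√3·V_L·cosφ) = 97111 / (1.732 × 575 × 0.928) = 105 A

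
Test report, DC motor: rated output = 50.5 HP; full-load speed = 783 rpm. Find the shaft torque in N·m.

459 N·m

P_out = 50.5 × 746 = 37673 W
ω = 2π × 783/60 = 82 rad/s
τ = P_out/ω = 37673/82 = 459 N·m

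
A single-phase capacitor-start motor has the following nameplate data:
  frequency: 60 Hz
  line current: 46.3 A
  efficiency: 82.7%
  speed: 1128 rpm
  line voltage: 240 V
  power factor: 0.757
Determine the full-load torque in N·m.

58.9 N·m

P_in = V·I·cosφ = 240 × 46.3 × 0.757 = 8412 W
P_out = η·P_in = 0.827 × 8412 = 6957 W
n = 1128 rpm
ω = 2π×1128/60 = 118.1 rad/s
τ = P_out/ω = 6957/118.1 = 58.9 N·m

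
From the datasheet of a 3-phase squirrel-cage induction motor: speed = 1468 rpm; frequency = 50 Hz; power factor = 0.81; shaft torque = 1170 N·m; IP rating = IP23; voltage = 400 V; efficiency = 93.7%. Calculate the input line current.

342 A

ω = 2π×1468/60 = 153.7 rad/s; P_out = τω = 1170 × 153.7 = 179829 W
P_in = P_out / η = 179829 / 0.937 = 191920 W
I_L = P_in / (√3·V_L·cosφ) = 191920 / (1.732 × 400 × 0.81) = 342 A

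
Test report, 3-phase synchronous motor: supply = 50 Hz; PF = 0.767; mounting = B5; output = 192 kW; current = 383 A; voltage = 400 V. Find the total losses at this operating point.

11500 W

P_in = √3·V·I·cosφ = 1.732×400×383×0.767 = 203518 W
P_out = 192000 W
Losses = P_in − P_out = 203518 − 192000 = 11518 W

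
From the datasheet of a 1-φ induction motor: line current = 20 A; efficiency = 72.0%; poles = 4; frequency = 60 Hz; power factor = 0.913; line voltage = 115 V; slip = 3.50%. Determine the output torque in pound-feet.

6.13 lb·ft

P_in = V·I·cosφ = 115 × 20 × 0.913 = 2100 W
P_out = η·P_in = 0.72 × 2100 = 1512 W
n_s = 120×60/4 = 1800 rpm; n = 1800×(1−0.035) = 1737 rpm
ω = 2π×1737/60 = 181.9 rad/s
τ = P_out/ω = 1512/181.9 = 8.312 N·m
In lb·ft: 8.312/1.356 = 6.13 lb·ft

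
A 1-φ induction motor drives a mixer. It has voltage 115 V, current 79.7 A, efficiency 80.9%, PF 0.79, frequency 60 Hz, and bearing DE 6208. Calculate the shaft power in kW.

5.86 kW

P_in = V·I·cosφ = 115 × 79.7 × 0.79 = 7241 W
P_out = η·P_in = 0.809 × 7241 = 5858 W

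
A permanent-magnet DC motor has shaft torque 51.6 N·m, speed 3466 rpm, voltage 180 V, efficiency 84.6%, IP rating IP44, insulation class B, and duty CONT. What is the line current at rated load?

123 A

ω = 2π×3466/60 = 363 rad/s; P_out = τω = 51.6 × 363 = 18731 W
P_in = P_out / η = 18731 / 0.846 = 22141 W
I = P_in / V = 22141 / 180 = 123 A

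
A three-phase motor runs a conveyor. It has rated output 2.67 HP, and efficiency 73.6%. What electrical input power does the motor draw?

P_out = 2.67 × 746 = 1992 W
P_in = P_out/η = 1992/0.736 = 2707 W = 2.71 kW

2.71 kW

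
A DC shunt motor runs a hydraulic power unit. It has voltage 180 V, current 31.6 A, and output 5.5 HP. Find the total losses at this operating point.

P_in = V·I = 180×31.6 = 5688 W
P_out = 5.5×746 = 4103 W
Losses = P_in − P_out = 5688 − 4103 = 1585 W

1.59 kW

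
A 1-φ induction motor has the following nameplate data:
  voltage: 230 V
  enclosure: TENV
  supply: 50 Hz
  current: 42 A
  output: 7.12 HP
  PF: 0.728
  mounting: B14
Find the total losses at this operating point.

P_in = V·I·cosφ = 230×42×0.728 = 7032 W
P_out = 7.12×746 = 5312 W
Losses = P_in − P_out = 7032 − 5312 = 1720 W

1.72 kW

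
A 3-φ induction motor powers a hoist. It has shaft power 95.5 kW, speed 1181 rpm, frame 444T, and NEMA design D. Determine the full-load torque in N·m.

ω = 2π × 1181/60 = 123.7 rad/s
τ = P/ω = 95500/123.7 = 772 N·m

772 N·m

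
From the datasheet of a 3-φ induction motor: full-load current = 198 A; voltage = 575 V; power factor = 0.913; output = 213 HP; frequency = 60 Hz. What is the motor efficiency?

P_out = 213 × 746 = 158898 W
P_in = √3·V_L·I_L·cosφ = 1.732 × 575 × 198 × 0.913 = 180033 W
η = P_out / P_in = 158898 / 180033 = 0.883 = 88.3%

88.3 %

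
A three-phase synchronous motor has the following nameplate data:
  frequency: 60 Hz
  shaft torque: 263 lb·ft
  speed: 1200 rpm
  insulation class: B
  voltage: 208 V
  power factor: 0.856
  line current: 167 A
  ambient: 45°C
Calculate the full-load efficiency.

87.0 %

τ = 263 lb·ft × 1.356 = 356.6 N·m
ω = 2π × 1200/60 = 125.7 rad/s; P_out = τω = 356.6 × 125.7 = 44825 W
P_in = √3·V_L·I_L·cosφ = 1.732 × 208 × 167 × 0.856 = 51499 W
η = P_out / P_in = 44825 / 51499 = 0.870 = 87.0%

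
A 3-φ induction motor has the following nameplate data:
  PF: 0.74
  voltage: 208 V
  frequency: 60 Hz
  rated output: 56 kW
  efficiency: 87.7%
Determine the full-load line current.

P_out = 56 kW = 56000 W
P_in = P_out / η = 56000 / 0.877 = 63854 W
I_L = P_in / (√3·V_L·cosφ) = 63854 / (1.732 × 208 × 0.74) = 240 A

240 A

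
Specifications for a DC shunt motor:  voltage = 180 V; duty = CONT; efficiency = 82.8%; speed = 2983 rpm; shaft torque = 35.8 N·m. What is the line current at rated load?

ω = 2π×2983/60 = 312.4 rad/s; P_out = τω = 35.8 × 312.4 = 11184 W
P_in = P_out / η = 11184 / 0.828 = 13507 W
I = P_in / V = 13507 / 180 = 75 A

75 A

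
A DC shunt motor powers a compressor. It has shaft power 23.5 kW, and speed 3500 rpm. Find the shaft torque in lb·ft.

47.3 lb·ft

ω = 2π × 3500/60 = 366.5 rad/s
τ = P/ω = 23500/366.5 = 64.12 N·m
In lb·ft: 64.12/1.356 = 47.3 lb·ft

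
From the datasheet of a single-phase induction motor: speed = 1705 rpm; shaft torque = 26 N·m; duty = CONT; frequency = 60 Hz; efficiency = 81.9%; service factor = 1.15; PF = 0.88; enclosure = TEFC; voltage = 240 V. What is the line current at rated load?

ω = 2π×1705/60 = 178.5 rad/s; P_out = τω = 26 × 178.5 = 4641 W
P_in = P_out / η = 4641 / 0.819 = 5667 W
I = P_in / (V·cosφ) = 5667 / (240 × 0.88) = 26.8 A

26.8 A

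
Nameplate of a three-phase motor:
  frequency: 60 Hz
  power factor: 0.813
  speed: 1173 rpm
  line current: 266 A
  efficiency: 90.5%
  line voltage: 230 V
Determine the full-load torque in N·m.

635 N·m

P_in = √3·V·I·cosφ = 1.732 × 230 × 266 × 0.813 = 86149 W
P_out = η·P_in = 0.905 × 86149 = 77965 W
n = 1173 rpm
ω = 2π×1173/60 = 122.8 rad/s
τ = P_out/ω = 77965/122.8 = 635 N·m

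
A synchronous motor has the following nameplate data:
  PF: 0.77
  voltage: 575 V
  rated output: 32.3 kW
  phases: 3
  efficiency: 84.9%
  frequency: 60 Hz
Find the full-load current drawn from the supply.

49.6 A

P_out = 32.3 kW = 32300 W
P_in = P_out / η = 32300 / 0.849 = 38045 W
I_L = P_in / (√3·V_L·cosφ) = 38045 / (1.732 × 575 × 0.77) = 49.6 A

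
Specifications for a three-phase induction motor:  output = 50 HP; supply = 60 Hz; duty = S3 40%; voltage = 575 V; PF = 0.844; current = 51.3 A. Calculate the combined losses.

P_in = √3·V·I·cosφ = 1.732×575×51.3×0.844 = 43120 W
P_out = 50×746 = 37300 W
Losses = P_in − P_out = 43120 − 37300 = 5820 W

5.82 kW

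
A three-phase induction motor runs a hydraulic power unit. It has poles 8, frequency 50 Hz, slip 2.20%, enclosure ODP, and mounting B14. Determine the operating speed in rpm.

734 rpm

n_s = 120f/p = 120×50/8 = 750 rpm
n = n_s(1 − s) = 750 × (1 − 0.022) = 734 rpm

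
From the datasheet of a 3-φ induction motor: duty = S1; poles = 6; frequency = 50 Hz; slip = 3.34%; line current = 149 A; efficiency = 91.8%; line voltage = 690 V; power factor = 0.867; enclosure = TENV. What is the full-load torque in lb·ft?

1030 lb·ft

P_in = √3·V·I·cosφ = 1.732 × 690 × 149 × 0.867 = 154384 W
P_out = η·P_in = 0.918 × 154384 = 141725 W
n_s = 120×50/6 = 1000 rpm; n = 1000×(1−0.0334) = 967 rpm
ω = 2π×967/60 = 101.3 rad/s
τ = P_out/ω = 141725/101.3 = 1399 N·m
In lb·ft: 1399/1.356 = 1030 lb·ft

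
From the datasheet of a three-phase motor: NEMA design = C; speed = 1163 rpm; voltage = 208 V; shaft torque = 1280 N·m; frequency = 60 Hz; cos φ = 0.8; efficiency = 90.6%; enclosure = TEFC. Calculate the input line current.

597 A

ω = 2π×1163/60 = 121.8 rad/s; P_out = τω = 1280 × 121.8 = 155904 W
P_in = P_out / η = 155904 / 0.906 = 172079 W
I_L = P_in / (√3·V_L·cosφ) = 172079 / (1.732 × 208 × 0.8) = 597 A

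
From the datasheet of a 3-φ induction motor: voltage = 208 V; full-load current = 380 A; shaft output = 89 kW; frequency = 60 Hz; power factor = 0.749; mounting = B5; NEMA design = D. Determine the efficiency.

P_out = 89 kW = 89000 W
P_in = √3·V_L·I_L·cosφ = 1.732 × 208 × 380 × 0.749 = 102536 W
η = P_out / P_in = 89000 / 102536 = 0.868 = 86.8%

86.8 %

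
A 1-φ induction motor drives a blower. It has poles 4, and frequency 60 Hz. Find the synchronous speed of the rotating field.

n_s = 120f/p = 120×60/4 = 1800 rpm

1800 rpm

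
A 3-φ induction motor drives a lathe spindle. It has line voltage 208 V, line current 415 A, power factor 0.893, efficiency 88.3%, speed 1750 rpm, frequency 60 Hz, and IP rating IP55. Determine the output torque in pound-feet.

474 lb·ft

P_in = √3·V·I·cosφ = 1.732 × 208 × 415 × 0.893 = 133509 W
P_out = η·P_in = 0.883 × 133509 = 117888 W
n = 1750 rpm
ω = 2π×1750/60 = 183.3 rad/s
τ = P_out/ω = 117888/183.3 = 643.1 N·m
In lb·ft: 643.1/1.356 = 474 lb·ft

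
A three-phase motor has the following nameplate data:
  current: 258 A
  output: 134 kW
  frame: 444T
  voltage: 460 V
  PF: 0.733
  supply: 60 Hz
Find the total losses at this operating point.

P_in = √3·V·I·cosφ = 1.732×460×258×0.733 = 150671 W
P_out = 134000 W
Losses = P_in − P_out = 150671 − 134000 = 16671 W

16700 W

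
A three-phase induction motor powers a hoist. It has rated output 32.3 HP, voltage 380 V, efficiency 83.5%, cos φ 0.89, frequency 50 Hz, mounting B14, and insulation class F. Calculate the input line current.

49.3 A

P_out = 32.3 × 746 = 24096 W
P_in = P_out / η = 24096 / 0.835 = 28857 W
I_L = P_in / (√3·V_L·cosφ) = 28857 / (1.732 × 380 × 0.89) = 49.3 A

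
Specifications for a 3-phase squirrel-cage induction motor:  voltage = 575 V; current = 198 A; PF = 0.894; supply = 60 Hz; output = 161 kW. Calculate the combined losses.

P_in = √3·V·I·cosφ = 1.732×575×198×0.894 = 176286 W
P_out = 161000 W
Losses = P_in − P_out = 176286 − 161000 = 15286 W

15.3 kW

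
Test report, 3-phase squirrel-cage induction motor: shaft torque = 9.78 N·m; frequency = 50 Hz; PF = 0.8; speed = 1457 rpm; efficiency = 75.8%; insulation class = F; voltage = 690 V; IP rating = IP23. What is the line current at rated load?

ω = 2π×1457/60 = 152.6 rad/s; P_out = τω = 9.78 × 152.6 = 1492 W
P_in = P_out / η = 1492 / 0.758 = 1968 W
I_L = P_in / (√3·V_L·cosφ) = 1968 / (1.732 × 690 × 0.8) = 2.06 A

2.06 A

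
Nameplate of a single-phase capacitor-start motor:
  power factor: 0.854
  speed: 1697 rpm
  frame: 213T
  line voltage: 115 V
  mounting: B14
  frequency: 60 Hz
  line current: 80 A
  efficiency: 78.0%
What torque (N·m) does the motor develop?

34.5 N·m

P_in = V·I·cosφ = 115 × 80 × 0.854 = 7857 W
P_out = η·P_in = 0.78 × 7857 = 6128 W
n = 1697 rpm
ω = 2π×1697/60 = 177.7 rad/s
τ = P_out/ω = 6128/177.7 = 34.5 N·m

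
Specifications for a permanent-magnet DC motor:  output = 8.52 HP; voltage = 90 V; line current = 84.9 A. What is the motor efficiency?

83.2 %

P_out = 8.52 × 746 = 6356 W
P_in = V·I = 90 × 84.9 = 7641 W
η = P_out / P_in = 6356 / 7641 = 0.832 = 83.2%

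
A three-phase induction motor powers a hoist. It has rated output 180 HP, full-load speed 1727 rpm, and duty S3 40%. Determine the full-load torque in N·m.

P_out = 180 × 746 = 134280 W
ω = 2π × 1727/60 = 180.9 rad/s
τ = P_out/ω = 134280/180.9 = 742 N·m

742 N·m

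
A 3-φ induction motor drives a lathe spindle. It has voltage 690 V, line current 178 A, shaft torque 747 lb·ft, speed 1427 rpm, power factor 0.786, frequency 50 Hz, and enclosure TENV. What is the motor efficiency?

90.5 %

τ = 747 lb·ft × 1.356 = 1013 N·m
ω = 2π × 1427/60 = 149.4 rad/s; P_out = τω = 1013 × 149.4 = 151342 W
P_in = √3·V_L·I_L·cosφ = 1.732 × 690 × 178 × 0.786 = 167201 W
η = P_out / P_in = 151342 / 167201 = 0.905 = 90.5%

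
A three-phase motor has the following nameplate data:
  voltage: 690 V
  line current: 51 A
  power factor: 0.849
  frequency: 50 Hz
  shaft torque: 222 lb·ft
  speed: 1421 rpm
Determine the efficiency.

86.6 %

τ = 222 lb·ft × 1.356 = 301 N·m
ω = 2π × 1421/60 = 148.8 rad/s; P_out = τω = 301 × 148.8 = 44789 W
P_in = √3·V_L·I_L·cosφ = 1.732 × 690 × 51 × 0.849 = 51746 W
η = P_out / P_in = 44789 / 51746 = 0.866 = 86.6%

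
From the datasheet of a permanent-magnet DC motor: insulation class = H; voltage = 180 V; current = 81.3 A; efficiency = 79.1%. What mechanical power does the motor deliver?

11.6 kW

P_in = V·I = 180 × 81.3 = 14634 W
P_out = η·P_in = 0.791 × 14634 = 11575 W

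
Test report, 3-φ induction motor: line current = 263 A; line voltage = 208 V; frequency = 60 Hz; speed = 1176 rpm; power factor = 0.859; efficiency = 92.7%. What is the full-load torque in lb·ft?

P_in = √3·V·I·cosφ = 1.732 × 208 × 263 × 0.859 = 81388 W
P_out = η·P_in = 0.927 × 81388 = 75447 W
n = 1176 rpm
ω = 2π×1176/60 = 123.2 rad/s
τ = P_out/ω = 75447/123.2 = 612.4 N·m
In lb·ft: 612.4/1.356 = 452 lb·ft

452 lb·ft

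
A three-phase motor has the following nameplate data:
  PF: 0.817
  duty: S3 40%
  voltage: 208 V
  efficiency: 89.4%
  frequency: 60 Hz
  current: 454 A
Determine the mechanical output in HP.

P_in = √3·V·I·cosφ = 1.732 × 208 × 454 × 0.817 = 133625 W
P_out = η·P_in = 0.894 × 133625 = 119461 W
= 119461/746 = 160 HP

160 HP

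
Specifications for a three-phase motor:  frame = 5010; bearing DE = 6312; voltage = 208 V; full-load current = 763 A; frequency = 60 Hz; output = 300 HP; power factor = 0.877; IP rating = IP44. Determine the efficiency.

92.8 %

P_out = 300 × 746 = 223800 W
P_in = √3·V_L·I_L·cosφ = 1.732 × 208 × 763 × 0.877 = 241066 W
η = P_out / P_in = 223800 / 241066 = 0.928 = 92.8%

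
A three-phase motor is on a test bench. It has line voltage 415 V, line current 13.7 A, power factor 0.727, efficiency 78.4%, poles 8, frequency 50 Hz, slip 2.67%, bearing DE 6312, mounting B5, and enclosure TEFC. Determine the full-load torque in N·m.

P_in = √3·V·I·cosφ = 1.732 × 415 × 13.7 × 0.727 = 7159 W
P_out = η·P_in = 0.784 × 7159 = 5613 W
n_s = 120×50/8 = 750 rpm; n = 750×(1−0.0267) = 730 rpm
ω = 2π×730/60 = 76.45 rad/s
τ = P_out/ω = 5613/76.45 = 73.4 N·m

73.4 N·m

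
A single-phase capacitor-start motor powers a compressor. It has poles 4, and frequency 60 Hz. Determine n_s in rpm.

1800 rpm

n_s = 120f/p = 120×60/4 = 1800 rpm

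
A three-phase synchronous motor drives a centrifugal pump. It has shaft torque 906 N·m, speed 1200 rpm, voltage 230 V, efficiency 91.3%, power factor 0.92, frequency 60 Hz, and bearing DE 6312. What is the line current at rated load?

ω = 2π×1200/60 = 125.7 rad/s; P_out = τω = 906 × 125.7 = 113884 W
P_in = P_out / η = 113884 / 0.913 = 124736 W
I_L = P_in / (√3·V_L·cosφ) = 124736 / (1.732 × 230 × 0.92) = 340 A

340 A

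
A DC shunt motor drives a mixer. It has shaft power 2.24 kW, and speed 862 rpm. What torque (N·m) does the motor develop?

ω = 2π × 862/60 = 90.27 rad/s
τ = P/ω = 2240/90.27 = 24.8 N·m

24.8 N·m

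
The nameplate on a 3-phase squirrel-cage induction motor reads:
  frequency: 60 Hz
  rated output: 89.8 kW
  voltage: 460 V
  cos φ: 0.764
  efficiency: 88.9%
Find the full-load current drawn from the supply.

P_out = 89.8 kW = 89800 W
P_in = P_out / η = 89800 / 0.889 = 101012 W
I_L = P_in / (√3·V_L·cosφ) = 101012 / (1.732 × 460 × 0.764) = 166 A

166 A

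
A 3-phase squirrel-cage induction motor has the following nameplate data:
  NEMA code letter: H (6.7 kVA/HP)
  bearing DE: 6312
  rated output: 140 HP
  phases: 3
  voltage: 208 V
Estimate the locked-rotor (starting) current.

2600 A

S_LR = 6.7 × 140 = 938 kVA
I_LR = S_LR/(√3·V_L) = 938000/(1.732×208) = 2600 A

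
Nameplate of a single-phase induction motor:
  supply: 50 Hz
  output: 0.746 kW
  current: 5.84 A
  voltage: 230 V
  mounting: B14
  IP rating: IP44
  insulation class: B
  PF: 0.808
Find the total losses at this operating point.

339 W

P_in = V·I·cosφ = 230×5.84×0.808 = 1085 W
P_out = 746 W
Losses = P_in − P_out = 1085 − 746 = 339 W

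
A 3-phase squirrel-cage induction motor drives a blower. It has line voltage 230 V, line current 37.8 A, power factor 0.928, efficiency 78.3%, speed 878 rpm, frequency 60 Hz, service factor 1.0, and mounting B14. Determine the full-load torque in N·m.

P_in = √3·V·I·cosφ = 1.732 × 230 × 37.8 × 0.928 = 13974 W
P_out = η·P_in = 0.783 × 13974 = 10942 W
n = 878 rpm
ω = 2π×878/60 = 91.94 rad/s
τ = P_out/ω = 10942/91.94 = 119 N·m

119 N·m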